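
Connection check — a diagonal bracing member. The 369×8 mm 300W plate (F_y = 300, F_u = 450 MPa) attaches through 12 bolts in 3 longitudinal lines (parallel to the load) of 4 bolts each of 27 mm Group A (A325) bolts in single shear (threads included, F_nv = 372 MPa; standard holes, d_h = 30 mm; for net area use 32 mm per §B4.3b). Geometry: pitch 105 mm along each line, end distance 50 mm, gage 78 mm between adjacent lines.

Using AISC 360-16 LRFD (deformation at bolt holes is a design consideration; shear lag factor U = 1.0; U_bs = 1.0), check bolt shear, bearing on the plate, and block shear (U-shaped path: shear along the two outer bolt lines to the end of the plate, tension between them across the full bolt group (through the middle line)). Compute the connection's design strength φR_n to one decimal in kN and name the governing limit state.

1036.8 kN (block shear governs)

Bolt shear: A_b = π(27)²/4 = 572.56 mm². φR_n = 0.75 × 372 × 572.56 × 12 × 1 = 1916.9 kN.
Bearing (8 mm plate, F_u = 450 MPa): end bolts L_c = 50 − 30/2 = 35, R_n = min(1.2×35×8×450, 2.4×27×8×450) = 151.2 kN/bolt; interior L_c = 105 − 30 = 75, R_n = 233.28 kN/bolt. φR_n = 0.75 × (3×151.2 + 9×233.28) = 1914.8 kN.
Block shear: shear path 2×[50+3×105] = 2×365 mm, A_gv = 5840, A_nv = 2×(365 − 3.5×32)×8 = 4048 mm²; tension across gage: (156 − 2×32)×8 = 736 mm². R_n = min(0.6×450×4048, 0.6×300×5840) + 1.0×450×736 = min(1093, 1051.2) + 331.2 = 1382.4 kN. φR_n = 0.75 × 1382.4 = 1036.8 kN.
Governing: min(1916.9, 1914.8, 1036.8) = 1036.8 kN → block shear.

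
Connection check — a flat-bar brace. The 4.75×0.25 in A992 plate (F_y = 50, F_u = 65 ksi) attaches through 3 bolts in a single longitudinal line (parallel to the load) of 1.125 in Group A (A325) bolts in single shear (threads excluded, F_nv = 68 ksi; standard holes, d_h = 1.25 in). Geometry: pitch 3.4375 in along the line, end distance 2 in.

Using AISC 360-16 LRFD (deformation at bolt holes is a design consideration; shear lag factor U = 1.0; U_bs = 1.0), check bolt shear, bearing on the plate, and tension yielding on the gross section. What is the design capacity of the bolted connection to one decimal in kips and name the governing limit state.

53.4 kips (gross-section yield governs)

Bolt shear: A_b = π(1.125)²/4 = 0.99402 in². φR_n = 0.75 × 68 × 0.99402 × 3 × 1 = 152.1 kips.
Bearing (0.25 in plate, F_u = 65 ksi): end bolts L_c = 2 − 1.25/2 = 1.375, R_n = min(1.2×1.375×0.25×65, 2.4×1.125×0.25×65) = 26.813 kips/bolt; interior L_c = 3.4375 − 1.25 = 2.1875, R_n = 42.656 kips/bolt. φR_n = 0.75 × (1×26.813 + 2×42.656) = 84.1 kips.
Tension yield (gross): A_g = 4.75×0.25 = 1.1875 in². φR_n = 0.90 × 50 × 1.1875 = 53.4 kips.
Governing: min(152.1, 84.1, 53.4) = 53.4 kips → gross-section yield.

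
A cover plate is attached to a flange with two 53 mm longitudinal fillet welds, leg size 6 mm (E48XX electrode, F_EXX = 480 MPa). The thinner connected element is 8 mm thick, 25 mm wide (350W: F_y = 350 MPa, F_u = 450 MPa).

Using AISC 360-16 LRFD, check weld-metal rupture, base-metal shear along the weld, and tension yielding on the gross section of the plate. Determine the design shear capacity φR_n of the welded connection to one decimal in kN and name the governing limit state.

Weld metal: throat = 0.707×6 = 4.242 mm, L = 2×53 = 106 mm. φR_n = 0.75 × 0.6 × 480 × 4.242 × 106 = 97.1 kN.
Base metal shear (8 mm plate): yield φR_n = 1.0×0.6×350×8×106 = 178.1 kN; rupture φR_n = 0.75×0.6×450×8×106 = 171.7 kN; take 171.7 kN (rupture).
Tension yield (gross): A_g = 25×8 = 200 mm². φR_n = 0.90 × 350 × 200 = 63.0 kN.
Governing: min(97.1, 171.7, 63.0) = 63.0 kN → gross-section yield.

63.0 kN (gross-section yield governs)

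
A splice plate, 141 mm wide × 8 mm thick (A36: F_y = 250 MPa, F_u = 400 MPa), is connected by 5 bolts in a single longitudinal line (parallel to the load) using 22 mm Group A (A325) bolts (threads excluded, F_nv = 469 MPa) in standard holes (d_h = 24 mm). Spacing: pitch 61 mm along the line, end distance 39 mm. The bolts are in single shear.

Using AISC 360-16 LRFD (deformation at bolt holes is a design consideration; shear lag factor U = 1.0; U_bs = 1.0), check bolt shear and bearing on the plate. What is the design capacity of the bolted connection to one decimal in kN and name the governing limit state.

Bolt shear: A_b = π(22)²/4 = 380.13 mm². φR_n = 0.75 × 469 × 380.13 × 5 × 1 = 668.6 kN.
Bearing (8 mm plate, F_u = 400 MPa): end bolts L_c = 39 − 24/2 = 27, R_n = min(1.2×27×8×400, 2.4×22×8×400) = 103.68 kN/bolt; interior L_c = 61 − 24 = 37, R_n = 142.08 kN/bolt. φR_n = 0.75 × (1×103.68 + 4×142.08) = 504.0 kN.
Governing: min(668.6, 504.0) = 504.0 kN → bearing.

504.0 kN (bearing governs)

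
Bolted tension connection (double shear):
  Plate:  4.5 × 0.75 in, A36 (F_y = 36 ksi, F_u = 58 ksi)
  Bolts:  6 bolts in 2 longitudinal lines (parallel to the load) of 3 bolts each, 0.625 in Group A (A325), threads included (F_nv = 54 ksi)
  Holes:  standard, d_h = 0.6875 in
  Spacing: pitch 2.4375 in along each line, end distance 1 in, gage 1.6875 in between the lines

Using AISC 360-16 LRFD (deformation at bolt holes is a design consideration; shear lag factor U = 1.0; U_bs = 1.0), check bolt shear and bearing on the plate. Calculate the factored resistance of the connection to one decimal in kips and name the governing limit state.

149.1 kips (bolt shear governs)

Bolt shear: A_b = π(0.625)²/4 = 0.3068 in². φR_n = 0.75 × 54 × 0.3068 × 6 × 2 = 149.1 kips.
Bearing (0.75 in plate, F_u = 58 ksi): end bolts L_c = 1 − 0.6875/2 = 0.65625, R_n = min(1.2×0.65625×0.75×58, 2.4×0.625×0.75×58) = 34.256 kips/bolt; interior L_c = 2.4375 − 0.6875 = 1.75, R_n = 65.25 kips/bolt. φR_n = 0.75 × (2×34.256 + 4×65.25) = 247.1 kips.
Governing: min(149.1, 247.1) = 149.1 kips → bolt shear.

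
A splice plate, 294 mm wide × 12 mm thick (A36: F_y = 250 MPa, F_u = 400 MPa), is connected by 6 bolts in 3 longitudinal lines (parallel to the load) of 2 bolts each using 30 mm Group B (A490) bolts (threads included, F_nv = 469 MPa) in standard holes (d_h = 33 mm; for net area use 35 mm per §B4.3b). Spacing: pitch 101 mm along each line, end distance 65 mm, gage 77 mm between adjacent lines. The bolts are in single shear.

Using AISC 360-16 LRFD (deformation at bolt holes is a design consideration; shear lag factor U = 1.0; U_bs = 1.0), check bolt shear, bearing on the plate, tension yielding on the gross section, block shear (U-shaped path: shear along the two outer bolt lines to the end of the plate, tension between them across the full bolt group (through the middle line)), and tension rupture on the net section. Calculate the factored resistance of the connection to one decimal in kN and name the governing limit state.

680.4 kN (net-section rupture governs)

Bolt shear: A_b = π(30)²/4 = 706.86 mm². φR_n = 0.75 × 469 × 706.86 × 6 × 1 = 1491.8 kN.
Bearing (12 mm plate, F_u = 400 MPa): end bolts L_c = 65 − 33/2 = 48.5, R_n = min(1.2×48.5×12×400, 2.4×30×12×400) = 279.36 kN/bolt; interior L_c = 101 − 33 = 68, R_n = 345.6 kN/bolt. φR_n = 0.75 × (3×279.36 + 3×345.6) = 1406.2 kN.
Tension yield (gross): A_g = 294×12 = 3528 mm². φR_n = 0.90 × 250 × 3528 = 793.8 kN.
Block shear: shear path 2×[65+1×101] = 2×166 mm, A_gv = 3984, A_nv = 2×(166 − 1.5×35)×12 = 2724 mm²; tension across gage: (154 − 2×35)×12 = 1008 mm². R_n = min(0.6×400×2724, 0.6×250×3984) + 1.0×400×1008 = min(653.76, 597.6) + 403.2 = 1000.8 kN. φR_n = 0.75 × 1000.8 = 750.6 kN.
Tension rupture (net): A_n = (294 − 3×35)×12 = 2268 mm² (U = 1.0, A_e = A_n). φR_n = 0.75 × 400 × 2268 = 680.4 kN.
Governing: min(1491.8, 1406.2, 793.8, 750.6, 680.4) = 680.4 kN → net-section rupture.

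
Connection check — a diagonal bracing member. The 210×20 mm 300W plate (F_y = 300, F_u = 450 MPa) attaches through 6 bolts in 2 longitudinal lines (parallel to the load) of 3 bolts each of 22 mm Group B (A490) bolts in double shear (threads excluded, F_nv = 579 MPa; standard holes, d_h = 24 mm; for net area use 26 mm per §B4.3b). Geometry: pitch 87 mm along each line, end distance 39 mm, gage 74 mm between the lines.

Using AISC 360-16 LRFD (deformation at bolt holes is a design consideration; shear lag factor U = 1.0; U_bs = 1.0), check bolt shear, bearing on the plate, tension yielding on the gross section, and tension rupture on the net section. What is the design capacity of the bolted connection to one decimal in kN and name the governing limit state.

1066.5 kN (net-section rupture governs)

Bolt shear: A_b = π(22)²/4 = 380.13 mm². φR_n = 0.75 × 579 × 380.13 × 6 × 2 = 1980.9 kN.
Bearing (20 mm plate, F_u = 450 MPa): end bolts L_c = 39 − 24/2 = 27, R_n = min(1.2×27×20×450, 2.4×22×20×450) = 291.6 kN/bolt; interior L_c = 87 − 24 = 63, R_n = 475.2 kN/bolt. φR_n = 0.75 × (2×291.6 + 4×475.2) = 1863.0 kN.
Tension yield (gross): A_g = 210×20 = 4200 mm². φR_n = 0.90 × 300 × 4200 = 1134.0 kN.
Tension rupture (net): A_n = (210 − 2×26)×20 = 3160 mm² (U = 1.0, A_e = A_n). φR_n = 0.75 × 450 × 3160 = 1066.5 kN.
Governing: min(1980.9, 1863.0, 1134.0, 1066.5) = 1066.5 kN → net-section rupture.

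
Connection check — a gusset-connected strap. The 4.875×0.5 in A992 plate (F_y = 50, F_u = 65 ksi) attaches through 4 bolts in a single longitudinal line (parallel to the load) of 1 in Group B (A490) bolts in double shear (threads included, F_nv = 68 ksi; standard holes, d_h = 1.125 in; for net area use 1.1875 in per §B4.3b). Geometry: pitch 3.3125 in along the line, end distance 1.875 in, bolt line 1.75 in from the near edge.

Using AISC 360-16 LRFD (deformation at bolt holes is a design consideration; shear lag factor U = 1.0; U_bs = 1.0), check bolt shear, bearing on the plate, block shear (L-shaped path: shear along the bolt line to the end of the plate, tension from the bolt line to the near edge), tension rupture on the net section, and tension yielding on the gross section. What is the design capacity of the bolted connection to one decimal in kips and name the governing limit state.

89.9 kips (net-section rupture governs)

Bolt shear: A_b = π(1)²/4 = 0.7854 in². φR_n = 0.75 × 68 × 0.7854 × 4 × 2 = 320.4 kips.
Bearing (0.5 in plate, F_u = 65 ksi): end bolts L_c = 1.875 − 1.125/2 = 1.3125, R_n = min(1.2×1.3125×0.5×65, 2.4×1×0.5×65) = 51.188 kips/bolt; interior L_c = 3.3125 − 1.125 = 2.1875, R_n = 78 kips/bolt. φR_n = 0.75 × (1×51.188 + 3×78) = 213.9 kips.
Block shear: shear path 1×[1.875+3×3.3125] = 1×11.8125 in, A_gv = 5.9063, A_nv = 1×(11.8125 − 3.5×1.1875)×0.5 = 3.8281 in²; tension to near edge: (1.75 − 0.5×1.1875)×0.5 = 0.57813 in². R_n = min(0.6×65×3.8281, 0.6×50×5.9063) + 1.0×65×0.57813 = min(149.3, 177.19) + 37.578 = 186.88 kips. φR_n = 0.75 × 186.88 = 140.2 kips.
Tension rupture (net): A_n = (4.875 − 1×1.1875)×0.5 = 1.8438 in² (U = 1.0, A_e = A_n). φR_n = 0.75 × 65 × 1.8438 = 89.9 kips.
Tension yield (gross): A_g = 4.875×0.5 = 2.4375 in². φR_n = 0.90 × 50 × 2.4375 = 109.7 kips.
Governing: min(320.4, 213.9, 140.2, 89.9, 109.7) = 89.9 kips → net-section rupture.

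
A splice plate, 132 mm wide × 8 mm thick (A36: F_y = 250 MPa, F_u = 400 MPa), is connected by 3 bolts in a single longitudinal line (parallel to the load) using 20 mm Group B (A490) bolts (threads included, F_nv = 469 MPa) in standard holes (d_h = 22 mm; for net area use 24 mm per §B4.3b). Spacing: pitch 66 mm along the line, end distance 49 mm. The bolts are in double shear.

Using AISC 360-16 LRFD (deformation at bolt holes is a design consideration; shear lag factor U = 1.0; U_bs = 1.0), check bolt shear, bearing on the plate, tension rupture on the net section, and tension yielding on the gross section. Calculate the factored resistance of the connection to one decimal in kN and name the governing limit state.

Bolt shear: A_b = π(20)²/4 = 314.16 mm². φR_n = 0.75 × 469 × 314.16 × 3 × 2 = 663.0 kN.
Bearing (8 mm plate, F_u = 400 MPa): end bolts L_c = 49 − 22/2 = 38, R_n = min(1.2×38×8×400, 2.4×20×8×400) = 145.92 kN/bolt; interior L_c = 66 − 22 = 44, R_n = 153.6 kN/bolt. φR_n = 0.75 × (1×145.92 + 2×153.6) = 339.8 kN.
Tension rupture (net): A_n = (132 − 1×24)×8 = 864 mm² (U = 1.0, A_e = A_n). φR_n = 0.75 × 400 × 864 = 259.2 kN.
Tension yield (gross): A_g = 132×8 = 1056 mm². φR_n = 0.90 × 250 × 1056 = 237.6 kN.
Governing: min(663.0, 339.8, 259.2, 237.6) = 237.6 kN → gross-section yield.

237.6 kN (gross-section yield governs)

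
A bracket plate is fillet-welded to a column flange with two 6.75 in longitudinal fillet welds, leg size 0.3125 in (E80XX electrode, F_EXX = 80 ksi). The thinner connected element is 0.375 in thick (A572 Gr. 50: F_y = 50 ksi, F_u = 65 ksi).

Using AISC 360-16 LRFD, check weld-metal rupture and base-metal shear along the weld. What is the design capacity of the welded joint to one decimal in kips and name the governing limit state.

Weld metal: throat = 0.707×0.3125 = 0.22094 in, L = 2×6.75 = 13.5 in. φR_n = 0.75 × 0.6 × 80 × 0.22094 × 13.5 = 107.4 kips.
Base metal shear (0.375 in plate): yield φR_n = 1.0×0.6×50×0.375×13.5 = 151.9 kips; rupture φR_n = 0.75×0.6×65×0.375×13.5 = 148.1 kips; take 148.1 kips (rupture).
Governing: min(107.4, 148.1) = 107.4 kips → weld metal.

107.4 kips (weld metal governs)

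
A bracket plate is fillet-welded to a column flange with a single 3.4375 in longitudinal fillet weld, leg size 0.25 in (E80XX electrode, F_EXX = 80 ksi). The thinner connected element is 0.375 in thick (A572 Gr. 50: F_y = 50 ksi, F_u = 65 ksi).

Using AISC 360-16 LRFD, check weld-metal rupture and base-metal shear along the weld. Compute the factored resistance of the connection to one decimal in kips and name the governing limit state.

21.9 kips (weld metal governs)

Weld metal: throat = 0.707×0.25 = 0.17675 in, L = 3.4375 in. φR_n = 0.75 × 0.6 × 80 × 0.17675 × 3.4375 = 21.9 kips.
Base metal shear (0.375 in plate): yield φR_n = 1.0×0.6×50×0.375×3.4375 = 38.7 kips; rupture φR_n = 0.75×0.6×65×0.375×3.4375 = 37.7 kips; take 37.7 kips (rupture).
Governing: min(21.9, 37.7) = 21.9 kips → weld metal.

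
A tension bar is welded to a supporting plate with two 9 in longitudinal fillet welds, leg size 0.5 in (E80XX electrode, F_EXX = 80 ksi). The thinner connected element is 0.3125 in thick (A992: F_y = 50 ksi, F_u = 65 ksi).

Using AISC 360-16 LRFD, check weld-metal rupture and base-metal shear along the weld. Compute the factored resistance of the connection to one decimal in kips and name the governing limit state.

164.5 kips (base-metal shear governs)

Weld metal: throat = 0.707×0.5 = 0.3535 in, L = 2×9 = 18 in. φR_n = 0.75 × 0.6 × 80 × 0.3535 × 18 = 229.1 kips.
Base metal shear (0.3125 in plate): yield φR_n = 1.0×0.6×50×0.3125×18 = 168.8 kips; rupture φR_n = 0.75×0.6×65×0.3125×18 = 164.5 kips; take 164.5 kips (rupture).
Governing: min(229.1, 164.5) = 164.5 kips → base-metal shear.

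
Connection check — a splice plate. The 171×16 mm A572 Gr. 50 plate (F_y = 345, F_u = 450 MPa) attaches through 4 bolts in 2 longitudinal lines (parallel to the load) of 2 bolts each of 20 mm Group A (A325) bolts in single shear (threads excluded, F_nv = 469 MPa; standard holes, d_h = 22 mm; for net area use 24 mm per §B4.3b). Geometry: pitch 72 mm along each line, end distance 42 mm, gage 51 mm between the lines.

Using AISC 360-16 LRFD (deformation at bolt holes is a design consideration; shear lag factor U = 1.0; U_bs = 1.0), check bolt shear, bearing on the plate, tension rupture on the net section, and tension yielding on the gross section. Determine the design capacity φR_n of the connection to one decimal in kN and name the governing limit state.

442.0 kN (bolt shear governs)

Bolt shear: A_b = π(20)²/4 = 314.16 mm². φR_n = 0.75 × 469 × 314.16 × 4 × 1 = 442.0 kN.
Bearing (16 mm plate, F_u = 450 MPa): end bolts L_c = 42 − 22/2 = 31, R_n = min(1.2×31×16×450, 2.4×20×16×450) = 267.84 kN/bolt; interior L_c = 72 − 22 = 50, R_n = 345.6 kN/bolt. φR_n = 0.75 × (2×267.84 + 2×345.6) = 920.2 kN.
Tension rupture (net): A_n = (171 − 2×24)×16 = 1968 mm² (U = 1.0, A_e = A_n). φR_n = 0.75 × 450 × 1968 = 664.2 kN.
Tension yield (gross): A_g = 171×16 = 2736 mm². φR_n = 0.90 × 345 × 2736 = 849.5 kN.
Governing: min(442.0, 920.2, 664.2, 849.5) = 442.0 kN → bolt shear.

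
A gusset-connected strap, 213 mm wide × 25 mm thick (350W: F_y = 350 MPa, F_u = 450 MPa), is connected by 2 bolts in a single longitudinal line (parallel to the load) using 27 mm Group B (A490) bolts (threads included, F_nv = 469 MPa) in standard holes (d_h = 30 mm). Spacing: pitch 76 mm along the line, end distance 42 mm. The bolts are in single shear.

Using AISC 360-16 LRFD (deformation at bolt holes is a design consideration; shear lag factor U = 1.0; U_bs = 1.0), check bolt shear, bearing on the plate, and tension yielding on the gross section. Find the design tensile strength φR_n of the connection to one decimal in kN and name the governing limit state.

Bolt shear: A_b = π(27)²/4 = 572.56 mm². φR_n = 0.75 × 469 × 572.56 × 2 × 1 = 402.8 kN.
Bearing (25 mm plate, F_u = 450 MPa): end bolts L_c = 42 − 30/2 = 27, R_n = min(1.2×27×25×450, 2.4×27×25×450) = 364.5 kN/bolt; interior L_c = 76 − 30 = 46, R_n = 621 kN/bolt. φR_n = 0.75 × (1×364.5 + 1×621) = 739.1 kN.
Tension yield (gross): A_g = 213×25 = 5325 mm². φR_n = 0.90 × 350 × 5325 = 1677.4 kN.
Governing: min(402.8, 739.1, 1677.4) = 402.8 kN → bolt shear.

402.8 kN (bolt shear governs)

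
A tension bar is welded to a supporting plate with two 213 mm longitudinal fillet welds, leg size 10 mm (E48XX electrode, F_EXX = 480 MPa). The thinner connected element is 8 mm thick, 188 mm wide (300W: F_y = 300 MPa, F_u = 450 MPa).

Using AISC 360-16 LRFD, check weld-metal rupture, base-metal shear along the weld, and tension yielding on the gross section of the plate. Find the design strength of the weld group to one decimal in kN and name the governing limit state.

406.1 kN (gross-section yield governs)

Weld metal: throat = 0.707×10 = 7.07 mm, L = 2×213 = 426 mm. φR_n = 0.75 × 0.6 × 480 × 7.07 × 426 = 650.6 kN.
Base metal shear (8 mm plate): yield φR_n = 1.0×0.6×300×8×426 = 613.4 kN; rupture φR_n = 0.75×0.6×450×8×426 = 690.1 kN; take 613.4 kN (yield).
Tension yield (gross): A_g = 188×8 = 1504 mm². φR_n = 0.90 × 300 × 1504 = 406.1 kN.
Governing: min(650.6, 613.4, 406.1) = 406.1 kN → gross-section yield.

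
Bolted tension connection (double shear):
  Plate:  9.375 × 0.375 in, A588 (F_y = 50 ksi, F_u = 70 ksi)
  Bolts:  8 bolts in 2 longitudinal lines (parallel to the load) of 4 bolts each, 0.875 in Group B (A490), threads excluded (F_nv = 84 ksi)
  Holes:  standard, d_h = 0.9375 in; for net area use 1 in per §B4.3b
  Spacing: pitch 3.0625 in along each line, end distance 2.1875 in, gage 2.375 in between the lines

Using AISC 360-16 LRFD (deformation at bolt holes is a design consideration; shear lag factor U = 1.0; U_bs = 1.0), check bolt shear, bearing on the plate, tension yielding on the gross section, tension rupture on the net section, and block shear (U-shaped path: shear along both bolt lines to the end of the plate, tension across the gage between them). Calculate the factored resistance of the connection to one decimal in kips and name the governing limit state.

Bolt shear: A_b = π(0.875)²/4 = 0.60132 in². φR_n = 0.75 × 84 × 0.60132 × 8 × 2 = 606.1 kips.
Bearing (0.375 in plate, F_u = 70 ksi): end bolts L_c = 2.1875 − 0.9375/2 = 1.71875, R_n = min(1.2×1.71875×0.375×70, 2.4×0.875×0.375×70) = 54.141 kips/bolt; interior L_c = 3.0625 − 0.9375 = 2.125, R_n = 55.125 kips/bolt. φR_n = 0.75 × (2×54.141 + 6×55.125) = 329.3 kips.
Tension yield (gross): A_g = 9.375×0.375 = 3.5156 in². φR_n = 0.90 × 50 × 3.5156 = 158.2 kips.
Tension rupture (net): A_n = (9.375 − 2×1)×0.375 = 2.7656 in² (U = 1.0, A_e = A_n). φR_n = 0.75 × 70 × 2.7656 = 145.2 kips.
Block shear: shear path 2×[2.1875+3×3.0625] = 2×11.375 in, A_gv = 8.5313, A_nv = 2×(11.375 − 3.5×1)×0.375 = 5.9063 in²; tension across gage: (2.375 − 1×1)×0.375 = 0.51563 in². R_n = min(0.6×70×5.9063, 0.6×50×8.5313) + 1.0×70×0.51563 = min(248.06, 255.94) + 36.094 = 284.15 kips. φR_n = 0.75 × 284.15 = 213.1 kips.
Governing: min(606.1, 329.3, 158.2, 145.2, 213.1) = 145.2 kips → net-section rupture.

145.2 kips (net-section rupture governs)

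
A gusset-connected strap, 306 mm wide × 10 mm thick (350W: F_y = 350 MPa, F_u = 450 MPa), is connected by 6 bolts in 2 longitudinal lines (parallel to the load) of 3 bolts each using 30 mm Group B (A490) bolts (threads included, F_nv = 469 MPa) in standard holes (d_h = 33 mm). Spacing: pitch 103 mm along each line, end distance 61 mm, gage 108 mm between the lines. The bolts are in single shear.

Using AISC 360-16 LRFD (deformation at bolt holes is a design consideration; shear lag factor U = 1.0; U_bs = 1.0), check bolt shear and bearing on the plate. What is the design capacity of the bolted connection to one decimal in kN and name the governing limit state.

1332.5 kN (bearing governs)

Bolt shear: A_b = π(30)²/4 = 706.86 mm². φR_n = 0.75 × 469 × 706.86 × 6 × 1 = 1491.8 kN.
Bearing (10 mm plate, F_u = 450 MPa): end bolts L_c = 61 − 33/2 = 44.5, R_n = min(1.2×44.5×10×450, 2.4×30×10×450) = 240.3 kN/bolt; interior L_c = 103 − 33 = 70, R_n = 324 kN/bolt. φR_n = 0.75 × (2×240.3 + 4×324) = 1332.5 kN.
Governing: min(1491.8, 1332.5) = 1332.5 kN → bearing.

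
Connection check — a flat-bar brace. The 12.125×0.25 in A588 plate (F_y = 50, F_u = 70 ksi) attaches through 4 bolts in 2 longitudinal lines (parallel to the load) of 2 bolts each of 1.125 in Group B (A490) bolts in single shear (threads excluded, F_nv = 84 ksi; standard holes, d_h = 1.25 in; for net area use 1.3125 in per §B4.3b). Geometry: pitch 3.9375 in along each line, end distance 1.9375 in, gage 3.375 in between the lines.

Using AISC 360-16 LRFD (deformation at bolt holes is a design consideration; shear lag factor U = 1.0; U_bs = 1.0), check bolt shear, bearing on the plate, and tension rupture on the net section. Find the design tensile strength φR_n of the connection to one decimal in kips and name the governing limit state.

Bolt shear: A_b = π(1.125)²/4 = 0.99402 in². φR_n = 0.75 × 84 × 0.99402 × 4 × 1 = 250.5 kips.
Bearing (0.25 in plate, F_u = 70 ksi): end bolts L_c = 1.9375 − 1.25/2 = 1.3125, R_n = min(1.2×1.3125×0.25×70, 2.4×1.125×0.25×70) = 27.563 kips/bolt; interior L_c = 3.9375 − 1.25 = 2.6875, R_n = 47.25 kips/bolt. φR_n = 0.75 × (2×27.563 + 2×47.25) = 112.2 kips.
Tension rupture (net): A_n = (12.125 − 2×1.3125)×0.25 = 2.375 in² (U = 1.0, A_e = A_n). φR_n = 0.75 × 70 × 2.375 = 124.7 kips.
Governing: min(250.5, 112.2, 124.7) = 112.2 kips → bearing.

112.2 kips (bearing governs)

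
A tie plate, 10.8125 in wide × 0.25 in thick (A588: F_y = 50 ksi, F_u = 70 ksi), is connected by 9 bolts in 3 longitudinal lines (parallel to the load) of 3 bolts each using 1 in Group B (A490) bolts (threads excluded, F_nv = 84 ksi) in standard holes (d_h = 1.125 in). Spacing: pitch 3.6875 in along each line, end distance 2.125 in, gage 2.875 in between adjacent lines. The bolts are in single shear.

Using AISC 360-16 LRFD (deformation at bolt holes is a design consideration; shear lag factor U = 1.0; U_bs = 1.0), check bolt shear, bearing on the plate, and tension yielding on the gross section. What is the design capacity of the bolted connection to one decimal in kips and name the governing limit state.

Bolt shear: A_b = π(1)²/4 = 0.7854 in². φR_n = 0.75 × 84 × 0.7854 × 9 × 1 = 445.3 kips.
Bearing (0.25 in plate, F_u = 70 ksi): end bolts L_c = 2.125 − 1.125/2 = 1.5625, R_n = min(1.2×1.5625×0.25×70, 2.4×1×0.25×70) = 32.813 kips/bolt; interior L_c = 3.6875 − 1.125 = 2.5625, R_n = 42 kips/bolt. φR_n = 0.75 × (3×32.813 + 6×42) = 262.8 kips.
Tension yield (gross): A_g = 10.8125×0.25 = 2.7031 in². φR_n = 0.90 × 50 × 2.7031 = 121.6 kips.
Governing: min(445.3, 262.8, 121.6) = 121.6 kips → gross-section yield.

121.6 kips (gross-section yield governs)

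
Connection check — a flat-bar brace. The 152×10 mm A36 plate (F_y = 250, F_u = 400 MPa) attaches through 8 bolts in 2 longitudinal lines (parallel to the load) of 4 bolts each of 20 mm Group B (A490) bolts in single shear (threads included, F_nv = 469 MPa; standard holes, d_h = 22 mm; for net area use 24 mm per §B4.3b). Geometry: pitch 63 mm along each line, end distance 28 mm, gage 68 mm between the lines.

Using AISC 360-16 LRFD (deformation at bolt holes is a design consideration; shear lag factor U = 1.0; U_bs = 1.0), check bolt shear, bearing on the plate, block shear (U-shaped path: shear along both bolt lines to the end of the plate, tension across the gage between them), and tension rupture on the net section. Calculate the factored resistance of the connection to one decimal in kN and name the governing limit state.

312.0 kN (net-section rupture governs)

Bolt shear: A_b = π(20)²/4 = 314.16 mm². φR_n = 0.75 × 469 × 314.16 × 8 × 1 = 884.0 kN.
Bearing (10 mm plate, F_u = 400 MPa): end bolts L_c = 28 − 22/2 = 17, R_n = min(1.2×17×10×400, 2.4×20×10×400) = 81.6 kN/bolt; interior L_c = 63 − 22 = 41, R_n = 192 kN/bolt. φR_n = 0.75 × (2×81.6 + 6×192) = 986.4 kN.
Block shear: shear path 2×[28+3×63] = 2×217 mm, A_gv = 4340, A_nv = 2×(217 − 3.5×24)×10 = 2660 mm²; tension across gage: (68 − 1×24)×10 = 440 mm². R_n = min(0.6×400×2660, 0.6×250×4340) + 1.0×400×440 = min(638.4, 651) + 176 = 814.4 kN. φR_n = 0.75 × 814.4 = 610.8 kN.
Tension rupture (net): A_n = (152 − 2×24)×10 = 1040 mm² (U = 1.0, A_e = A_n). φR_n = 0.75 × 400 × 1040 = 312.0 kN.
Governing: min(884.0, 986.4, 610.8, 312.0) = 312.0 kN → net-section rupture.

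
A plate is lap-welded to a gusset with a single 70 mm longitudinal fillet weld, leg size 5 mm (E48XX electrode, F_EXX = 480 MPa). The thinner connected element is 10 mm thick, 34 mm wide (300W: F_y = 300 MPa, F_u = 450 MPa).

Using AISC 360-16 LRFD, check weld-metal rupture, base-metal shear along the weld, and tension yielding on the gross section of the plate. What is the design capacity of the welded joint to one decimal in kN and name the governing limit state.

53.4 kN (weld metal governs)

Weld metal: throat = 0.707×5 = 3.535 mm, L = 70 mm. φR_n = 0.75 × 0.6 × 480 × 3.535 × 70 = 53.4 kN.
Base metal shear (10 mm plate): yield φR_n = 1.0×0.6×300×10×70 = 126.0 kN; rupture φR_n = 0.75×0.6×450×10×70 = 141.8 kN; take 126.0 kN (yield).
Tension yield (gross): A_g = 34×10 = 340 mm². φR_n = 0.90 × 300 × 340 = 91.8 kN.
Governing: min(53.4, 126.0, 91.8) = 53.4 kN → weld metal.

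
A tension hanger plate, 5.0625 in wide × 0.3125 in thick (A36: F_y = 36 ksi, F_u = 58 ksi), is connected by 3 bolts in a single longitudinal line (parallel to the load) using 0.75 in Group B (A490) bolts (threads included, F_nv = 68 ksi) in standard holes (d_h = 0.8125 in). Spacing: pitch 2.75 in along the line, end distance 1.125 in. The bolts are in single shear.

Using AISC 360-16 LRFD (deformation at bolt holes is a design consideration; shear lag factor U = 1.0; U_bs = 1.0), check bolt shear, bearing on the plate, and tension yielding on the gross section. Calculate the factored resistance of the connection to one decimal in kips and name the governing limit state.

Bolt shear: A_b = π(0.75)²/4 = 0.44179 in². φR_n = 0.75 × 68 × 0.44179 × 3 × 1 = 67.6 kips.
Bearing (0.3125 in plate, F_u = 58 ksi): end bolts L_c = 1.125 − 0.8125/2 = 0.71875, R_n = min(1.2×0.71875×0.3125×58, 2.4×0.75×0.3125×58) = 15.633 kips/bolt; interior L_c = 2.75 − 0.8125 = 1.9375, R_n = 32.625 kips/bolt. φR_n = 0.75 × (1×15.633 + 2×32.625) = 60.7 kips.
Tension yield (gross): A_g = 5.0625×0.3125 = 1.582 in². φR_n = 0.90 × 36 × 1.582 = 51.3 kips.
Governing: min(67.6, 60.7, 51.3) = 51.3 kips → gross-section yield.

51.3 kips (gross-section yield governs)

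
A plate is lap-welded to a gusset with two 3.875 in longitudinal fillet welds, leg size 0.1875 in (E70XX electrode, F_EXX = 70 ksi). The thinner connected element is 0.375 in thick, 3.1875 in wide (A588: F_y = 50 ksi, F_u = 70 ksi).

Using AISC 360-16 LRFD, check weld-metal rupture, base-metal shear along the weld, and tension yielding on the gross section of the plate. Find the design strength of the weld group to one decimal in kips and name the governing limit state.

Weld metal: throat = 0.707×0.1875 = 0.13256 in, L = 2×3.875 = 7.75 in. φR_n = 0.75 × 0.6 × 70 × 0.13256 × 7.75 = 32.4 kips.
Base metal shear (0.375 in plate): yield φR_n = 1.0×0.6×50×0.375×7.75 = 87.2 kips; rupture φR_n = 0.75×0.6×70×0.375×7.75 = 91.5 kips; take 87.2 kips (yield).
Tension yield (gross): A_g = 3.1875×0.375 = 1.1953 in². φR_n = 0.90 × 50 × 1.1953 = 53.8 kips.
Governing: min(32.4, 87.2, 53.8) = 32.4 kips → weld metal.

32.4 kips (weld metal governs)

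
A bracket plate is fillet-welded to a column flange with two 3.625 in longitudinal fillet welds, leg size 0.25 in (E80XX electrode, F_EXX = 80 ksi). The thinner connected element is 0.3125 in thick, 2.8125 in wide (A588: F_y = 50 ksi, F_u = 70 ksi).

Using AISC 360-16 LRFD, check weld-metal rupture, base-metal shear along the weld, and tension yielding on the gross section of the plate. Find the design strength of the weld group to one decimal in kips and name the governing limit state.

39.6 kips (gross-section yield governs)

Weld metal: throat = 0.707×0.25 = 0.17675 in, L = 2×3.625 = 7.25 in. φR_n = 0.75 × 0.6 × 80 × 0.17675 × 7.25 = 46.1 kips.
Base metal shear (0.3125 in plate): yield φR_n = 1.0×0.6×50×0.3125×7.25 = 68.0 kips; rupture φR_n = 0.75×0.6×70×0.3125×7.25 = 71.4 kips; take 68.0 kips (yield).
Tension yield (gross): A_g = 2.8125×0.3125 = 0.87891 in². φR_n = 0.90 × 50 × 0.87891 = 39.6 kips.
Governing: min(46.1, 68.0, 39.6) = 39.6 kips → gross-section yield.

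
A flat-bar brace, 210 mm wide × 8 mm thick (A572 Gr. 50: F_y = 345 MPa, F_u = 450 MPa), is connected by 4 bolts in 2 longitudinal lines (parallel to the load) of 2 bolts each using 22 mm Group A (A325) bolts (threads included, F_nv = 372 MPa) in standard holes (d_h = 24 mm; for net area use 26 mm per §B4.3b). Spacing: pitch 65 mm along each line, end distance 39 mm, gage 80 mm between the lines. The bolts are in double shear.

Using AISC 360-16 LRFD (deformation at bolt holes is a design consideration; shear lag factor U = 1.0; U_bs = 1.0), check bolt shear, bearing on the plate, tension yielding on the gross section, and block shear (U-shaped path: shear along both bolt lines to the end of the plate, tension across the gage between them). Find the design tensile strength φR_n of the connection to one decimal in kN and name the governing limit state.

356.4 kN (block shear governs)

Bolt shear: A_b = π(22)²/4 = 380.13 mm². φR_n = 0.75 × 372 × 380.13 × 4 × 2 = 848.5 kN.
Bearing (8 mm plate, F_u = 450 MPa): end bolts L_c = 39 − 24/2 = 27, R_n = min(1.2×27×8×450, 2.4×22×8×450) = 116.64 kN/bolt; interior L_c = 65 − 24 = 41, R_n = 177.12 kN/bolt. φR_n = 0.75 × (2×116.64 + 2×177.12) = 440.6 kN.
Tension yield (gross): A_g = 210×8 = 1680 mm². φR_n = 0.90 × 345 × 1680 = 521.6 kN.
Block shear: shear path 2×[39+1×65] = 2×104 mm, A_gv = 1664, A_nv = 2×(104 − 1.5×26)×8 = 1040 mm²; tension across gage: (80 − 1×26)×8 = 432 mm². R_n = min(0.6×450×1040, 0.6×345×1664) + 1.0×450×432 = min(280.8, 344.45) + 194.4 = 475.2 kN. φR_n = 0.75 × 475.2 = 356.4 kN.
Governing: min(848.5, 440.6, 521.6, 356.4) = 356.4 kN → block shear.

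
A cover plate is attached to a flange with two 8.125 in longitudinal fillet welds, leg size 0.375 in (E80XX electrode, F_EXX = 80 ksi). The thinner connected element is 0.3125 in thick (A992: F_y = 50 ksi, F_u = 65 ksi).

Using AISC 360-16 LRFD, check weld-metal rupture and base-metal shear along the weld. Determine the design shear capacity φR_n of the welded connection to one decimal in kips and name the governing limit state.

Weld metal: throat = 0.707×0.375 = 0.26513 in, L = 2×8.125 = 16.25 in. φR_n = 0.75 × 0.6 × 80 × 0.26513 × 16.25 = 155.1 kips.
Base metal shear (0.3125 in plate): yield φR_n = 1.0×0.6×50×0.3125×16.25 = 152.3 kips; rupture φR_n = 0.75×0.6×65×0.3125×16.25 = 148.5 kips; take 148.5 kips (rupture).
Governing: min(155.1, 148.5) = 148.5 kips → base-metal shear.

148.5 kips (base-metal shear governs)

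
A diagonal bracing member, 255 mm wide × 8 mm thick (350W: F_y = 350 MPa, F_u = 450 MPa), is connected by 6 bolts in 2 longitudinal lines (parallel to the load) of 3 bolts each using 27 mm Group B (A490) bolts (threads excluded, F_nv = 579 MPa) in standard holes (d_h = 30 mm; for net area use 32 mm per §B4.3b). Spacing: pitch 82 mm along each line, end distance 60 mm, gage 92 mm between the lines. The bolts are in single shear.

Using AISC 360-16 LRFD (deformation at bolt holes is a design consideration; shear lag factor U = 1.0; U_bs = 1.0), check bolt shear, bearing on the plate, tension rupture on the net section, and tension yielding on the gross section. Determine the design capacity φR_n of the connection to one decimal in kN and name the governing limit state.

Bolt shear: A_b = π(27)²/4 = 572.56 mm². φR_n = 0.75 × 579 × 572.56 × 6 × 1 = 1491.8 kN.
Bearing (8 mm plate, F_u = 450 MPa): end bolts L_c = 60 − 30/2 = 45, R_n = min(1.2×45×8×450, 2.4×27×8×450) = 194.4 kN/bolt; interior L_c = 82 − 30 = 52, R_n = 224.64 kN/bolt. φR_n = 0.75 × (2×194.4 + 4×224.64) = 965.5 kN.
Tension rupture (net): A_n = (255 − 2×32)×8 = 1528 mm² (U = 1.0, A_e = A_n). φR_n = 0.75 × 450 × 1528 = 515.7 kN.
Tension yield (gross): A_g = 255×8 = 2040 mm². φR_n = 0.90 × 350 × 2040 = 642.6 kN.
Governing: min(1491.8, 965.5, 515.7, 642.6) = 515.7 kN → net-section rupture.

515.7 kN (net-section rupture governs)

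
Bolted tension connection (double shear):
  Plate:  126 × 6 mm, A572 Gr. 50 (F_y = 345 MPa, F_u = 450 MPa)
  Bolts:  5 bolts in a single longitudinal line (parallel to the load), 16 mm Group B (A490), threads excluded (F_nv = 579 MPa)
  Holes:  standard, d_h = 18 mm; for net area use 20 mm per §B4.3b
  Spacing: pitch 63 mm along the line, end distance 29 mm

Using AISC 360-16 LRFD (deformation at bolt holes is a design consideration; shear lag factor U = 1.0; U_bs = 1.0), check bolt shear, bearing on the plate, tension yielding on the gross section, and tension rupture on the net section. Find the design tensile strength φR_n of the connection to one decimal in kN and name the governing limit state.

Bolt shear: A_b = π(16)²/4 = 201.06 mm². φR_n = 0.75 × 579 × 201.06 × 5 × 2 = 873.1 kN.
Bearing (6 mm plate, F_u = 450 MPa): end bolts L_c = 29 − 18/2 = 20, R_n = min(1.2×20×6×450, 2.4×16×6×450) = 64.8 kN/bolt; interior L_c = 63 − 18 = 45, R_n = 103.68 kN/bolt. φR_n = 0.75 × (1×64.8 + 4×103.68) = 359.6 kN.
Tension yield (gross): A_g = 126×6 = 756 mm². φR_n = 0.90 × 345 × 756 = 234.7 kN.
Tension rupture (net): A_n = (126 − 1×20)×6 = 636 mm² (U = 1.0, A_e = A_n). φR_n = 0.75 × 450 × 636 = 214.7 kN.
Governing: min(873.1, 359.6, 234.7, 214.7) = 214.7 kN → net-section rupture.

214.7 kN (net-section rupture governs)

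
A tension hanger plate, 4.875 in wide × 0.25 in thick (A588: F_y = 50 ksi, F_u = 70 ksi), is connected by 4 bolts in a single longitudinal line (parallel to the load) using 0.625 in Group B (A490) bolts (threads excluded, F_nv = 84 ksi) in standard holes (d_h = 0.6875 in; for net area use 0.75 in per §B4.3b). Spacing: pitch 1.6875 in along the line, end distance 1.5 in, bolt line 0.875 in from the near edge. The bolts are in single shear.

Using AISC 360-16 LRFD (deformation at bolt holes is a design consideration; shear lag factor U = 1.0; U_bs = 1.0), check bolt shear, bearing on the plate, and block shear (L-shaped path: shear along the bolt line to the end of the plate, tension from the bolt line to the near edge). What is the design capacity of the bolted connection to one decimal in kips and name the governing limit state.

37.6 kips (block shear governs)

Bolt shear: A_b = π(0.625)²/4 = 0.3068 in². φR_n = 0.75 × 84 × 0.3068 × 4 × 1 = 77.3 kips.
Bearing (0.25 in plate, F_u = 70 ksi): end bolts L_c = 1.5 − 0.6875/2 = 1.15625, R_n = min(1.2×1.15625×0.25×70, 2.4×0.625×0.25×70) = 24.281 kips/bolt; interior L_c = 1.6875 − 0.6875 = 1, R_n = 21 kips/bolt. φR_n = 0.75 × (1×24.281 + 3×21) = 65.5 kips.
Block shear: shear path 1×[1.5+3×1.6875] = 1×6.5625 in, A_gv = 1.6406, A_nv = 1×(6.5625 − 3.5×0.75)×0.25 = 0.98438 in²; tension to near edge: (0.875 − 0.5×0.75)×0.25 = 0.125 in². R_n = min(0.6×70×0.98438, 0.6×50×1.6406) + 1.0×70×0.125 = min(41.344, 49.218) + 8.75 = 50.094 kips. φR_n = 0.75 × 50.094 = 37.6 kips.
Governing: min(77.3, 65.5, 37.6) = 37.6 kips → block shear.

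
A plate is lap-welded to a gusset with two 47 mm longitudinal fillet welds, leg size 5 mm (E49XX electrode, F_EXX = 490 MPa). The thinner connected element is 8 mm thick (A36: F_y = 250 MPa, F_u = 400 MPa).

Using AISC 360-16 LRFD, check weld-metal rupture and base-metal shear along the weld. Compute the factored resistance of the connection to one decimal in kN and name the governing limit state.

Weld metal: throat = 0.707×5 = 3.535 mm, L = 2×47 = 94 mm. φR_n = 0.75 × 0.6 × 490 × 3.535 × 94 = 73.3 kN.
Base metal shear (8 mm plate): yield φR_n = 1.0×0.6×250×8×94 = 112.8 kN; rupture φR_n = 0.75×0.6×400×8×94 = 135.4 kN; take 112.8 kN (yield).
Governing: min(73.3, 112.8) = 73.3 kN → weld metal.

73.3 kN (weld metal governs)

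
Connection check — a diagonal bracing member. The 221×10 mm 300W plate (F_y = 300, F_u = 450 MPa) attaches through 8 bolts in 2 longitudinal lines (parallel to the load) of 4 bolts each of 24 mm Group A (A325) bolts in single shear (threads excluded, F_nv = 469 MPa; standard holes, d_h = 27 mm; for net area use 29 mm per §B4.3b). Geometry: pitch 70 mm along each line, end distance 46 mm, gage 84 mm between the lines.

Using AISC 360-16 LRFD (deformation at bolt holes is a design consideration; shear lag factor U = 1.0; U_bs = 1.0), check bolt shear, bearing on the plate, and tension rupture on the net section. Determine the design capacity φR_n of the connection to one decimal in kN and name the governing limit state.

Bolt shear: A_b = π(24)²/4 = 452.39 mm². φR_n = 0.75 × 469 × 452.39 × 8 × 1 = 1273.0 kN.
Bearing (10 mm plate, F_u = 450 MPa): end bolts L_c = 46 − 27/2 = 32.5, R_n = min(1.2×32.5×10×450, 2.4×24×10×450) = 175.5 kN/bolt; interior L_c = 70 − 27 = 43, R_n = 232.2 kN/bolt. φR_n = 0.75 × (2×175.5 + 6×232.2) = 1308.2 kN.
Tension rupture (net): A_n = (221 − 2×29)×10 = 1630 mm² (U = 1.0, A_e = A_n). φR_n = 0.75 × 450 × 1630 = 550.1 kN.
Governing: min(1273.0, 1308.2, 550.1) = 550.1 kN → net-section rupture.

550.1 kN (net-section rupture governs)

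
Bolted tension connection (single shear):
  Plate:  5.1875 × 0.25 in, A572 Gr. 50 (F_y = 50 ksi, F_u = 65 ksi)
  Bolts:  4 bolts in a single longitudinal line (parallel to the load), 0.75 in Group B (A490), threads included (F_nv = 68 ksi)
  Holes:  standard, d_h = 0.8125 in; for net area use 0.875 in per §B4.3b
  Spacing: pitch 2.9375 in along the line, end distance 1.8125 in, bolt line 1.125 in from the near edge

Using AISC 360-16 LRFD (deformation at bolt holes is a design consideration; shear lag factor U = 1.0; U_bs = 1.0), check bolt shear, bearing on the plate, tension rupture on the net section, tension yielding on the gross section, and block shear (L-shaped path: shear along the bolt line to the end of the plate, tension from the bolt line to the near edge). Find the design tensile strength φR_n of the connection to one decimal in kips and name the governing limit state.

Bolt shear: A_b = π(0.75)²/4 = 0.44179 in². φR_n = 0.75 × 68 × 0.44179 × 4 × 1 = 90.1 kips.
Bearing (0.25 in plate, F_u = 65 ksi): end bolts L_c = 1.8125 − 0.8125/2 = 1.40625, R_n = min(1.2×1.40625×0.25×65, 2.4×0.75×0.25×65) = 27.422 kips/bolt; interior L_c = 2.9375 − 0.8125 = 2.125, R_n = 29.25 kips/bolt. φR_n = 0.75 × (1×27.422 + 3×29.25) = 86.4 kips.
Tension rupture (net): A_n = (5.1875 − 1×0.875)×0.25 = 1.0781 in² (U = 1.0, A_e = A_n). φR_n = 0.75 × 65 × 1.0781 = 52.6 kips.
Tension yield (gross): A_g = 5.1875×0.25 = 1.2969 in². φR_n = 0.90 × 50 × 1.2969 = 58.4 kips.
Block shear: shear path 1×[1.8125+3×2.9375] = 1×10.625 in, A_gv = 2.6563, A_nv = 1×(10.625 − 3.5×0.875)×0.25 = 1.8906 in²; tension to near edge: (1.125 − 0.5×0.875)×0.25 = 0.17188 in². R_n = min(0.6×65×1.8906, 0.6×50×2.6563) + 1.0×65×0.17188 = min(73.733, 79.689) + 11.172 = 84.905 kips. φR_n = 0.75 × 84.905 = 63.7 kips.
Governing: min(90.1, 86.4, 52.6, 58.4, 63.7) = 52.6 kips → net-section rupture.

52.6 kips (net-section rupture governs)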